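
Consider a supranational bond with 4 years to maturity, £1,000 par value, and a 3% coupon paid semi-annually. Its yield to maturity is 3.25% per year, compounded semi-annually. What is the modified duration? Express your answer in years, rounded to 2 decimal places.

3.74 years

Periodic yield y = 0.01625. First find Macaulay duration:
  t   CF        PV=CF/(1+0.01625)^t    t·PV
  1        15.00        14.7601        14.7601
  2        15.00        14.5241        29.0483
  3        15.00        14.2919        42.8757
  4        15.00        14.0634        56.2534
  5        15.00        13.8385        69.1924
  6        15.00        13.6172        81.7032
  7        15.00        13.3995        93.7962
  8     1,015.00       892.1987     7,137.5894
  Σ                    990.6933     7,525.2188
P = 990.6933; Macaulay duration = 7,525.2188 / 990.6933 = 7.59591 half-year periods = 3.79796 years.
Modified duration = D_Mac / (1 + y) = 3.79796 / 1.01625 = 3.73723 years.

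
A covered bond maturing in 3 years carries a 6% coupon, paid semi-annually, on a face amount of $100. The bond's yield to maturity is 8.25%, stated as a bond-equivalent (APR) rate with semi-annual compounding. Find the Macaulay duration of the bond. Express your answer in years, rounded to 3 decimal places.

Periodic yield y = 0.04125. Discount each cash flow and weight by its period:
  t   CF        PV=CF/(1+0.04125)^t    t·PV
  1         3.00         2.8812         2.8812
  2         3.00         2.7670         5.5340
  3         3.00         2.6574         7.9722
  4         3.00         2.5521        10.2085
  5         3.00         2.4510        12.2551
  6       103.00        80.8178       484.9069
  Σ                     94.1265       523.7579
Price P = Σ PV = 94.1265.
Macaulay duration = Σ(t·PV) / P = 523.7579 / 94.1265 = 5.56440 half-year periods.
In years: 5.56440 / 2 = 2.78220 years.

2.782 years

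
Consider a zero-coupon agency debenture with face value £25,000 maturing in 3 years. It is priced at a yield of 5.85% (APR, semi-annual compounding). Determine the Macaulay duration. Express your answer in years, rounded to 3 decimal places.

3.000 years

A zero-coupon bond has a single cash flow at maturity, so its Macaulay duration equals its maturity: 3 years.
(Equivalently: 6 semi-annual periods ÷ 2 = 3 years.)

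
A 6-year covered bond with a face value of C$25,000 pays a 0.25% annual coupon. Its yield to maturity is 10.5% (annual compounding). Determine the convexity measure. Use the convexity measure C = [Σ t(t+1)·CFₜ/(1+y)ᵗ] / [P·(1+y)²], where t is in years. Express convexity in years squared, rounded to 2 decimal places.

With y = 0.105:
  t   CF        PV=CF/(1+0.105)^t    t·PV        t(t+1)·PV
  1        62.50        56.5611        56.5611         113.1222
  2        62.50        51.1865       102.3730         307.1190
  3        62.50        46.3226       138.9679         555.8715
  4        62.50        41.9209       167.6837         838.4186
  5        62.50        37.9375       189.6875       1,138.1248
  6    25,062.50    13,767.3617    82,604.1701     578,229.1906
  Σ                 14,001.2903    83,259.4432     581,181.8467
P = 14,001.2903.
Convexity = Σ t(t+1)·PV / [P·(1+y)²] = 581,181.8467 / (14,001.2903 × 1.221025) = 33.99534.

34.00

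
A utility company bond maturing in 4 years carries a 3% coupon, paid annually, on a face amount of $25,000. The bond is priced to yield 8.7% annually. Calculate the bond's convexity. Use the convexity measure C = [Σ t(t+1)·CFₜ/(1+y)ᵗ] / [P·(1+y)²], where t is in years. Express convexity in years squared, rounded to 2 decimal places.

With y = 0.087:
  t   CF        PV=CF/(1+0.087)^t    t·PV        t(t+1)·PV
  1       750.00       689.9724       689.9724       1,379.9448
  2       750.00       634.7492     1,269.4984       3,808.4953
  3       750.00       583.9459     1,751.8378       7,007.3511
  4    25,750.00    18,444.1675    73,776.6699     368,883.3495
  Σ                 20,352.8350    77,487.9785     381,079.1407
P = 20,352.8350.
Convexity = Σ t(t+1)·PV / [P·(1+y)²] = 381,079.1407 / (20,352.8350 × 1.181569) = 15.84642.

15.85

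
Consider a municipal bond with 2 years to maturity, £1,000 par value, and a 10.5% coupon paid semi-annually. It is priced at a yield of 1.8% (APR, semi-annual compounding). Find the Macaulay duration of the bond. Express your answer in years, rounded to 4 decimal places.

Periodic yield y = 0.009. Discount each cash flow and weight by its period:
  t   CF        PV=CF/(1+0.009)^t    t·PV
  1        52.50        52.0317        52.0317
  2        52.50        51.5676       103.1352
  3        52.50        51.1076       153.3229
  4     1,052.50     1,015.4474     4,061.7897
  Σ                  1,170.1544     4,370.2795
Price P = Σ PV = 1,170.1544.
Macaulay duration = Σ(t·PV) / P = 4,370.2795 / 1,170.1544 = 3.73479 half-year periods.
In years: 3.73479 / 2 = 1.86739 years.

1.8674 years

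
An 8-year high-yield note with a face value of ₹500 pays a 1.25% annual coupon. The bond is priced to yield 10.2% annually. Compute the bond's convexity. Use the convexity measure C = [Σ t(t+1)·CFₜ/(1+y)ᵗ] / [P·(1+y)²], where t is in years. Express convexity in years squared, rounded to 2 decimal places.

54.42

With y = 0.102:
  t   CF        PV=CF/(1+0.102)^t    t·PV        t(t+1)·PV
  1         6.25         5.6715         5.6715          11.3430
  2         6.25         5.1466        10.2931          30.8793
  3         6.25         4.6702        14.0106          56.0424
  4         6.25         4.2379        16.9517          84.7586
  5         6.25         3.8457        19.2284         115.3701
  6         6.25         3.4897        20.9383         146.5682
  7         6.25         3.1667        22.1670         177.3360
  8       506.25       232.7621     1,862.0969      16,758.8717
  Σ                    262.9904     1,971.3574      17,381.1693
P = 262.9904.
Convexity = Σ t(t+1)·PV / [P·(1+y)²] = 17,381.1693 / (262.9904 × 1.214404) = 54.42218.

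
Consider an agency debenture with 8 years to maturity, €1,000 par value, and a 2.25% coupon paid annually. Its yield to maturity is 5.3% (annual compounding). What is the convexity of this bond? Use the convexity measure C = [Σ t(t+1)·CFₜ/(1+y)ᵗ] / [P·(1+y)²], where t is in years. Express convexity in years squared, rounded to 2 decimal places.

With y = 0.053:
  t   CF        PV=CF/(1+0.053)^t    t·PV        t(t+1)·PV
  1        22.50        21.3675        21.3675          42.7350
  2        22.50        20.2920        40.5841         121.7523
  3        22.50        19.2707        57.8121         231.2484
  4        22.50        18.3008        73.2030         366.0151
  5        22.50        17.3796        86.8982         521.3891
  6        22.50        16.5049        99.0293         693.2048
  7        22.50        15.6741       109.7190         877.7522
  8     1,022.50       676.4510     5,411.6081      48,704.4725
  Σ                    805.2407     5,900.2212      51,558.5694
P = 805.2407.
Convexity = Σ t(t+1)·PV / [P·(1+y)²] = 51,558.5694 / (805.2407 × 1.108809) = 57.74553.

57.75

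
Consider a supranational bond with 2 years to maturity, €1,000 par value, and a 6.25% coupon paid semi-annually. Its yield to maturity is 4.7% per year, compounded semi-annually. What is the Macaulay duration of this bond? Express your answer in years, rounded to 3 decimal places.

1.912 years

Periodic yield y = 0.0235. Discount each cash flow and weight by its period:
  t   CF        PV=CF/(1+0.0235)^t    t·PV
  1        31.25        30.5325        30.5325
  2        31.25        29.8314        59.6629
  3        31.25        29.1465        87.4395
  4     1,031.25       939.7505     3,759.0021
  Σ                  1,029.2610     3,936.6370
Price P = Σ PV = 1,029.2610.
Macaulay duration = Σ(t·PV) / P = 3,936.6370 / 1,029.2610 = 3.82472 half-year periods.
In years: 3.82472 / 2 = 1.91236 years.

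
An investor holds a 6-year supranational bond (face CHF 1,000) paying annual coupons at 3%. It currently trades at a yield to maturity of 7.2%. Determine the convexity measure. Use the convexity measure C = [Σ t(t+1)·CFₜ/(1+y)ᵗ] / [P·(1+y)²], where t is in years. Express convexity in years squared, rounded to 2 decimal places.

32.70

With y = 0.072:
  t   CF        PV=CF/(1+0.072)^t    t·PV        t(t+1)·PV
  1        30.00        27.9851        27.9851          55.9701
  2        30.00        26.1055        52.2110         156.6329
  3        30.00        24.3521        73.0564         292.2255
  4        30.00        22.7165        90.8661         454.3307
  5        30.00        21.1908       105.9540         635.7240
  6     1,030.00       678.6854     4,072.1125      28,504.7872
  Σ                    801.0354     4,422.1850      30,099.6704
P = 801.0354.
Convexity = Σ t(t+1)·PV / [P·(1+y)²] = 30,099.6704 / (801.0354 × 1.149184) = 32.69794.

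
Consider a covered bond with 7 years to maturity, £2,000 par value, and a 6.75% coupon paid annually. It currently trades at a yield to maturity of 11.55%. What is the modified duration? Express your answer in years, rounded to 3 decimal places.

Periodic yield y = 0.1155. First find Macaulay duration:
  t   CF        PV=CF/(1+0.1155)^t    t·PV
  1       135.00       121.0220       121.0220
  2       135.00       108.4912       216.9825
  3       135.00        97.2579       291.7738
  4       135.00        87.1877       348.7510
  5       135.00        78.1602       390.8012
  6       135.00        70.0675       420.4047
  7     2,135.00       993.3696     6,953.5871
  Σ                  1,555.5561     8,743.3222
P = 1,555.5561; Macaulay duration = 8,743.3222 / 1,555.5561 = 5.62070 years.
Modified duration = D_Mac / (1 + y) = 5.62070 / 1.1155 = 5.03873 years.

5.039 years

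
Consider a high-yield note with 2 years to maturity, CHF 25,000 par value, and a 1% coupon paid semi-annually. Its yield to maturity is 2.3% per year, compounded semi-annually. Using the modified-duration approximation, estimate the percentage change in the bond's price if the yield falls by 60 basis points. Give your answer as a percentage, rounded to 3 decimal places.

Periodic yield y = 0.0115. Modified duration first:
  t   CF        PV=CF/(1+0.0115)^t    t·PV
  1       125.00       123.5788       123.5788
  2       125.00       122.1738       244.3477
  3       125.00       120.7848       362.3545
  4    25,125.00    24,001.7287    96,006.9147
  Σ                 24,368.2662    96,737.1957
P = 24,368.2662; D_Mac = 3.96980 half-year periods = 1.98490 yrs; D_mod = 1.98490/(1+0.0115) = 1.96233 yrs.
ΔP/P ≈ -D_mod · Δy = -1.96233 × (-0.006) = +0.011774 = +1.1774%.

+1.177%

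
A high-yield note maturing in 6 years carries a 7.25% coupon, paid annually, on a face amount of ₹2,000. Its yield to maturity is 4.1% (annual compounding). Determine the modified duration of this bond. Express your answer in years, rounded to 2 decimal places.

Periodic yield y = 0.041. First find Macaulay duration:
  t   CF        PV=CF/(1+0.041)^t    t·PV
  1       145.00       139.2891       139.2891
  2       145.00       133.8032       267.6064
  3       145.00       128.5333       385.6000
  4       145.00       123.4710       493.8841
  5       145.00       118.6081       593.0405
  6     2,145.00     1,685.4773    10,112.8641
  Σ                  2,329.1822    11,992.2843
P = 2,329.1822; Macaulay duration = 11,992.2843 / 2,329.1822 = 5.14871 years.
Modified duration = D_Mac / (1 + y) = 5.14871 / 1.041 = 4.94593 years.

4.95 years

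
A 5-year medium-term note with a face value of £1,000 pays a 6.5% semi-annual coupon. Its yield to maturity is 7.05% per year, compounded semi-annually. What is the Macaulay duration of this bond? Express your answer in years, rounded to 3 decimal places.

4.339 years

Periodic yield y = 0.03525. Discount each cash flow and weight by its period:
  t   CF        PV=CF/(1+0.03525)^t    t·PV
  1        32.50        31.3934        31.3934
  2        32.50        30.3244        60.6489
  3        32.50        29.2919        87.8757
  4        32.50        28.2945       113.1781
  5        32.50        27.3311       136.6555
  6        32.50        26.4005       158.4029
  7        32.50        25.5016       178.5109
  8        32.50        24.6332       197.0659
  9        32.50        23.7945       214.1503
  10    1,032.50       730.1930     7,301.9301
  Σ                    977.1581     8,479.8117
Price P = Σ PV = 977.1581.
Macaulay duration = Σ(t·PV) / P = 8,479.8117 / 977.1581 = 8.67803 half-year periods.
In years: 8.67803 / 2 = 4.33902 years.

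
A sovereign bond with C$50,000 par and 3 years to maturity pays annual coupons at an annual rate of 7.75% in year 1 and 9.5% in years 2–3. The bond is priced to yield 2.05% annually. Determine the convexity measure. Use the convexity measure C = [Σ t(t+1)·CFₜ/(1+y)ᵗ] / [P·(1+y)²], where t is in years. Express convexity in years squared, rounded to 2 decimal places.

With y = 0.0205:
  t   CF        PV=CF/(1+0.0205)^t    t·PV        t(t+1)·PV
  1     3,875.00     3,797.1583     3,797.1583       7,594.3165
  2     4,750.00     4,561.0790     9,122.1579      27,366.4738
  3    54,750.00    51,516.3513   154,549.0540     618,196.2160
  Σ                 59,874.5886   167,468.3702     653,157.0063
P = 59,874.5886.
Convexity = Σ t(t+1)·PV / [P·(1+y)²] = 653,157.0063 / (59,874.5886 × 1.041420) = 10.47488.

10.47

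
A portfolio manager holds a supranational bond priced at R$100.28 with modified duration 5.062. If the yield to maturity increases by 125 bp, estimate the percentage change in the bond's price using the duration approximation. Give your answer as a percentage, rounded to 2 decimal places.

-6.33%

Duration approximation: ΔP/P ≈ -D_mod · Δy = -5.062 × (+0.0125) = -0.063275.
As a percentage: -6.3275%.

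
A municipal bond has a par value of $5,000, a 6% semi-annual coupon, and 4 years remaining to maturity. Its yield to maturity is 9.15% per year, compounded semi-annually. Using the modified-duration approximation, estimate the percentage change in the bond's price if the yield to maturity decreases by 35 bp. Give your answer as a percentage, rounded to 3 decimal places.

Periodic yield y = 0.04575. Modified duration first:
  t   CF        PV=CF/(1+0.04575)^t    t·PV
  1       150.00       143.4377       143.4377
  2       150.00       137.1625       274.3251
  3       150.00       131.1619       393.4856
  4       150.00       125.4237       501.6950
  5       150.00       119.9366       599.6832
  6       150.00       114.6896       688.1376
  7       150.00       109.6721       767.7047
  8     5,150.00     3,600.6777    28,805.4212
  Σ                  4,482.1619    32,173.8901
P = 4,482.1619; D_Mac = 7.17821 half-year periods = 3.58910 yrs; D_mod = 3.58910/(1+0.04575) = 3.43209 yrs.
ΔP/P ≈ -D_mod · Δy = -3.43209 × (-0.0035) = +0.012012 = +1.2012%.

+1.201%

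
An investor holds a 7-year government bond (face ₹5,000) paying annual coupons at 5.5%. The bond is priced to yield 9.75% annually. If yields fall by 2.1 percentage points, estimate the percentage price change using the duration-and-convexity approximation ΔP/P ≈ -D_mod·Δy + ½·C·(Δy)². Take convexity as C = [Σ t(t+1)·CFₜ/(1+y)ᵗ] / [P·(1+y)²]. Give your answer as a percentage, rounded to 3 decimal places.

+11.999%

With y = 0.0975:
  t   CF        PV=CF/(1+0.0975)^t    t·PV        t(t+1)·PV
  1       275.00       250.5695       250.5695         501.1390
  2       275.00       228.3093       456.6186       1,369.8559
  3       275.00       208.0267       624.0801       2,496.3206
  4       275.00       189.5460       758.1839       3,790.9196
  5       275.00       172.7070       863.5352       5,181.2113
  6       275.00       157.3640       944.1843       6,609.2900
  7     5,275.00     2,750.3677    19,252.5740     154,020.5921
  Σ                  3,956.8903    23,149.7457     173,969.3284
P = 3,956.8903; D_Mac = 5.85049 yrs; D_mod = 5.33074 yrs; C = 36.50141.
Duration effect: -5.33074 × (-0.021) = +0.111946
Convexity effect: 0.5 × 36.50141 × (-0.021)² = +0.0080486
ΔP/P ≈ +0.111946 + 0.0080486 = +0.119994 = +11.9994%.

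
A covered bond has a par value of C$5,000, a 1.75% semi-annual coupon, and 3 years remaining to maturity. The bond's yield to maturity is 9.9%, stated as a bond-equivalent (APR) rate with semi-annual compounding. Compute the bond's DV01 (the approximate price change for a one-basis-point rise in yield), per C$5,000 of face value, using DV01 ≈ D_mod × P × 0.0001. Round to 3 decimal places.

Periodic yield y = 0.0495.
  t   CF        PV=CF/(1+0.0495)^t    t·PV
  1        43.75        41.6865        41.6865
  2        43.75        39.7204        79.4407
  3        43.75        37.8469       113.5408
  4        43.75        36.0619       144.2475
  5        43.75        34.3610       171.8050
  6     5,043.75     3,774.4953    22,646.9721
  Σ                  3,964.1720    23,197.6927
P = 3,964.1720; D_Mac = 5.85184 half-year periods = 2.92592 yrs; D_mod = 2.78792 yrs.
DV01 ≈ 2.78792 × 3,964.1720 × 0.0001 = 1.105178.

C$1.105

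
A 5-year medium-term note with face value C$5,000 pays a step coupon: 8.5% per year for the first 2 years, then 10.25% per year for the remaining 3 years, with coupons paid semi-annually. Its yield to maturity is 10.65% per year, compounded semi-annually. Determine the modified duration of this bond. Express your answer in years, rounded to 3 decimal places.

Periodic yield y = 0.05325. First find Macaulay duration:
  t   CF        PV=CF/(1+0.05325)^t    t·PV
  1       212.50       201.7565       201.7565
  2       212.50       191.5561       383.1122
  3       212.50       181.8715       545.6144
  4       212.50       172.6764       690.7057
  5       256.25       197.6999       988.4997
  6       256.25       187.7047     1,126.2280
  7       256.25       178.2147     1,247.5031
  8       256.25       169.2046     1,353.6367
  9       256.25       160.6500     1,445.8498
  10    5,256.25     3,128.6814    31,286.8136
  Σ                  4,770.0157    39,269.7197
P = 4,770.0157; Macaulay duration = 39,269.7197 / 4,770.0157 = 8.23262 half-year periods = 4.11631 years.
Modified duration = D_Mac / (1 + y) = 4.11631 / 1.05325 = 3.90820 years.

3.908 years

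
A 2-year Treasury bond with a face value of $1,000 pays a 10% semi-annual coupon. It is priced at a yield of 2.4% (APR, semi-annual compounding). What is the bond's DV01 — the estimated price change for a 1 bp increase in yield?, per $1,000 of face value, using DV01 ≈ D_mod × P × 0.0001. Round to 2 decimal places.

Periodic yield y = 0.012.
  t   CF        PV=CF/(1+0.012)^t    t·PV
  1        50.00        49.4071        49.4071
  2        50.00        48.8213        97.6425
  3        50.00        48.2424       144.7271
  4     1,050.00     1,001.0765     4,004.3058
  Σ                  1,147.5472     4,296.0825
P = 1,147.5472; D_Mac = 3.74371 half-year periods = 1.87185 yrs; D_mod = 1.84966 yrs.
DV01 ≈ 1.84966 × 1,147.5472 × 0.0001 = 0.212257.

$0.21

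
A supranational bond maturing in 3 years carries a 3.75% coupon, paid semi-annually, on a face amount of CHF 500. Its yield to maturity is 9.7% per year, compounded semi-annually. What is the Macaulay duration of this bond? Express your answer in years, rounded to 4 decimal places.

Periodic yield y = 0.0485. Discount each cash flow and weight by its period:
  t   CF        PV=CF/(1+0.0485)^t    t·PV
  1        9.375         8.9413         8.9413
  2        9.375         8.5277        17.0555
  3        9.375         8.1333        24.3999
  4        9.375         7.7571        31.0283
  5        9.375         7.3983        36.9913
  6      509.375       383.3778     2,300.2671
  Σ                    424.1355     2,418.6833
Price P = Σ PV = 424.1355.
Macaulay duration = Σ(t·PV) / P = 2,418.6833 / 424.1355 = 5.70262 half-year periods.
In years: 5.70262 / 2 = 2.85131 years.

2.8513 years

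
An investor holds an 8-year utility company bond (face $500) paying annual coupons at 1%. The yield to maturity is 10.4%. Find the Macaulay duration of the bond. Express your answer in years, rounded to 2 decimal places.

7.58 years

Periodic yield y = 0.104. Discount each cash flow and weight by its year:
  t   CF        PV=CF/(1+0.104)^t    t·PV
  1         5.00         4.5290         4.5290
  2         5.00         4.1023         8.2047
  3         5.00         3.7159        11.1477
  4         5.00         3.3658        13.4634
  5         5.00         3.0488        15.2438
  6         5.00         2.7616        16.5694
  7         5.00         2.5014        17.5099
  8       505.00       228.8436     1,830.7489
  Σ                    252.8684     1,917.4168
Price P = Σ PV = 252.8684.
Macaulay duration = Σ(t·PV) / P = 1,917.4168 / 252.8684 = 7.58267 years.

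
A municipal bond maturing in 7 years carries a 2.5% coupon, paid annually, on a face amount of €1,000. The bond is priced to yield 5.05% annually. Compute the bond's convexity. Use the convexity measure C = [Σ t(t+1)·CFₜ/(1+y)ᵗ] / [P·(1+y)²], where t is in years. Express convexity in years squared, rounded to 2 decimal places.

45.57

With y = 0.0505:
  t   CF        PV=CF/(1+0.0505)^t    t·PV        t(t+1)·PV
  1        25.00        23.7982        23.7982          47.5964
  2        25.00        22.6542        45.3083         135.9249
  3        25.00        21.5651        64.6954         258.7814
  4        25.00        20.5284        82.1137         410.5686
  5        25.00        19.5416        97.7079         586.2475
  6        25.00        18.6022       111.6130         781.2912
  7     1,025.00       726.0248     5,082.1737      40,657.3900
  Σ                    852.7145     5,507.4103      42,877.8001
P = 852.7145.
Convexity = Σ t(t+1)·PV / [P·(1+y)²] = 42,877.8001 / (852.7145 × 1.103550) = 45.56556.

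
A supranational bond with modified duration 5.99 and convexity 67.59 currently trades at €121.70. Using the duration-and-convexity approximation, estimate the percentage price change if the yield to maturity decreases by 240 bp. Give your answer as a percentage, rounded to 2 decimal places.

Duration effect: -D_mod·Δy = -5.99 × (-0.024) = +0.143760
Convexity effect: ½·C·(Δy)² = 0.5 × 67.59 × (-0.024)² = +0.01946592
ΔP/P ≈ +0.143760 + 0.01946592 = +0.16322592
= +16.322592%.

+16.32%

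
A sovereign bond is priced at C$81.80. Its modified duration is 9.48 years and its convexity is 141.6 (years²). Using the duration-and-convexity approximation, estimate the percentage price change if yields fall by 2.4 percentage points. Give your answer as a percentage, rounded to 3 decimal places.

+26.830%

Duration effect: -D_mod·Δy = -9.48 × (-0.024) = +0.227520
Convexity effect: ½·C·(Δy)² = 0.5 × 141.6 × (-0.024)² = +0.0407808
ΔP/P ≈ +0.227520 + 0.0407808 = +0.2683008
= +26.83008%.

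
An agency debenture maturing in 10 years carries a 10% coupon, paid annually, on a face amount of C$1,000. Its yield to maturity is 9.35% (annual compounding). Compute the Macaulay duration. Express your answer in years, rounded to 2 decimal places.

Periodic yield y = 0.0935. Discount each cash flow and weight by its year:
  t   CF        PV=CF/(1+0.0935)^t    t·PV
  1       100.00        91.4495        91.4495
  2       100.00        83.6301       167.2601
  3       100.00        76.4793       229.4378
  4       100.00        69.9399       279.7595
  5       100.00        63.9596       319.7982
  6       100.00        58.4908       350.9446
  7       100.00        53.4895       374.4265
  8       100.00        48.9159       391.3269
  9       100.00        44.7333       402.5997
  10    1,100.00       449.9920     4,499.9202
  Σ                  1,041.0797     7,106.9229
Price P = Σ PV = 1,041.0797.
Macaulay duration = Σ(t·PV) / P = 7,106.9229 / 1,041.0797 = 6.82649 years.

6.83 years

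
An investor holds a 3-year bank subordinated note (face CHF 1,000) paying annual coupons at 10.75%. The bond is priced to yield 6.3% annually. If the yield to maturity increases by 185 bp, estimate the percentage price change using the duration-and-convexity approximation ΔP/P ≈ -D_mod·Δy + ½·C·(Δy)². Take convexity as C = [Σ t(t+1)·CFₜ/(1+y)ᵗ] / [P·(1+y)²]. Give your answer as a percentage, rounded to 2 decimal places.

-4.60%

With y = 0.063:
  t   CF        PV=CF/(1+0.063)^t    t·PV        t(t+1)·PV
  1       107.50       101.1289       101.1289         202.2578
  2       107.50        95.1354       190.2707         570.8121
  3     1,107.50       922.0276     2,766.0829      11,064.3317
  Σ                  1,118.2919     3,057.4825      11,837.4016
P = 1,118.2919; D_Mac = 2.73406 yrs; D_mod = 2.57203 yrs; C = 9.36774.
Duration effect: -2.57203 × (+0.0185) = -0.047583
Convexity effect: 0.5 × 9.36774 × (0.0185)² = +0.0016031
ΔP/P ≈ -0.047583 + 0.0016031 = -0.045979 = -4.5979%.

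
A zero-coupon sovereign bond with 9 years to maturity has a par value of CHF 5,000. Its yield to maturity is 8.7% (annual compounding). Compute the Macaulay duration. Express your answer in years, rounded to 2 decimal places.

A zero-coupon bond has a single cash flow at maturity, so its Macaulay duration equals its maturity: 9 years.

9.00 years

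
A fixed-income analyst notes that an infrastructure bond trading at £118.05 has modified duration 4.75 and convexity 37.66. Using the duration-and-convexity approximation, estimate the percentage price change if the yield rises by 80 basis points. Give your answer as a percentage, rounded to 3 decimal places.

-3.679%

Duration effect: -D_mod·Δy = -4.75 × (+0.008) = -0.038000
Convexity effect: ½·C·(Δy)² = 0.5 × 37.66 × (0.008)² = +0.00120512
ΔP/P ≈ -0.038000 + 0.00120512 = -0.03679488
= -3.679488%.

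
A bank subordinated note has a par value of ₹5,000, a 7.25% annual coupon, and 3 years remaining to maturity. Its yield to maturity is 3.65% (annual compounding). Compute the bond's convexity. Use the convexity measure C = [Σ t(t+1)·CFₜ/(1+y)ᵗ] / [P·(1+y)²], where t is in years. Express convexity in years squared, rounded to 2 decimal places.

10.24

With y = 0.0365:
  t   CF        PV=CF/(1+0.0365)^t    t·PV        t(t+1)·PV
  1       362.50       349.7347       349.7347         699.4694
  2       362.50       337.4189       674.8378       2,024.5134
  3     5,362.50     4,815.6996    14,447.0987      57,788.3949
  Σ                  5,502.8532    15,471.6712      60,512.3776
P = 5,502.8532.
Convexity = Σ t(t+1)·PV / [P·(1+y)²] = 60,512.3776 / (5,502.8532 × 1.074332) = 10.23570.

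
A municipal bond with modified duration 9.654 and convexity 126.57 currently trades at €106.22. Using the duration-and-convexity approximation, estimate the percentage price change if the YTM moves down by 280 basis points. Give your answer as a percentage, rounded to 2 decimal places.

Duration effect: -D_mod·Δy = -9.654 × (-0.028) = +0.270312
Convexity effect: ½·C·(Δy)² = 0.5 × 126.57 × (-0.028)² = +0.04961544
ΔP/P ≈ +0.270312 + 0.04961544 = +0.31992744
= +31.992744%.

+31.99%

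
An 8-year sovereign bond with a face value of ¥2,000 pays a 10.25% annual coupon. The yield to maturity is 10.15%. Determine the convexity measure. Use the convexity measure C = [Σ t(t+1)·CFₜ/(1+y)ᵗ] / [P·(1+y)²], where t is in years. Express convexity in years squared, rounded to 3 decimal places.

38.418

With y = 0.1015:
  t   CF        PV=CF/(1+0.1015)^t    t·PV        t(t+1)·PV
  1       205.00       186.1099       186.1099         372.2197
  2       205.00       168.9604       337.9207       1,013.7622
  3       205.00       153.3912       460.1735       1,840.6940
  4       205.00       139.2566       557.0265       2,785.1324
  5       205.00       126.4245       632.1227       3,792.7360
  6       205.00       114.7749       688.6493       4,820.5450
  7       205.00       104.1987       729.3910       5,835.1279
  8     2,205.00     1,017.4957     8,139.9656      73,259.6903
  Σ                  2,010.6118    11,731.3591      93,719.9075
P = 2,010.6118.
Convexity = Σ t(t+1)·PV / [P·(1+y)²] = 93,719.9075 / (2,010.6118 × 1.213302) = 38.41799.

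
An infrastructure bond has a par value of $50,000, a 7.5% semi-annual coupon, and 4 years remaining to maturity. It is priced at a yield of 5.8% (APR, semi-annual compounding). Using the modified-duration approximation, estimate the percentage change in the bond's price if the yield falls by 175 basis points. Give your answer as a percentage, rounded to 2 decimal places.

Periodic yield y = 0.029. Modified duration first:
  t   CF        PV=CF/(1+0.029)^t    t·PV
  1     1,875.00     1,822.1574     1,822.1574
  2     1,875.00     1,770.8041     3,541.6082
  3     1,875.00     1,720.8981     5,162.6942
  4     1,875.00     1,672.3985     6,689.5941
  5     1,875.00     1,625.2658     8,126.3290
  6     1,875.00     1,579.4614     9,476.7685
  7     1,875.00     1,534.9479    10,744.6355
  8    51,875.00    41,270.0611   330,160.4886
  Σ                 52,995.9944   375,724.2757
P = 52,995.9944; D_Mac = 7.08967 half-year periods = 3.54484 yrs; D_mod = 3.54484/(1+0.029) = 3.44493 yrs.
ΔP/P ≈ -D_mod · Δy = -3.44493 × (-0.0175) = +0.060286 = +6.0286%.

+6.03%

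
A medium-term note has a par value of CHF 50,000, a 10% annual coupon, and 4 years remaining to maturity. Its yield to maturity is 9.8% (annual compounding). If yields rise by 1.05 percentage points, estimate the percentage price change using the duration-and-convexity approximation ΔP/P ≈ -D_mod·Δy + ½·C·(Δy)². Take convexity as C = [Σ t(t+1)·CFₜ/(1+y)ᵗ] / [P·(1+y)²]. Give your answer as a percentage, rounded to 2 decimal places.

With y = 0.098:
  t   CF        PV=CF/(1+0.098)^t    t·PV        t(t+1)·PV
  1     5,000.00     4,553.7341     4,553.7341       9,107.4681
  2     5,000.00     4,147.2988     8,294.5976      24,883.7927
  3     5,000.00     3,777.1391    11,331.4174      45,325.6697
  4    55,000.00    37,840.1918   151,360.7672     756,803.8360
  Σ                 50,318.3638   175,540.5163     836,120.7666
P = 50,318.3638; D_Mac = 3.48860 yrs; D_mod = 3.17723 yrs; C = 13.78281.
Duration effect: -3.17723 × (+0.0105) = -0.033361
Convexity effect: 0.5 × 13.78281 × (0.0105)² = +0.0007598
ΔP/P ≈ -0.033361 + 0.0007598 = -0.032601 = -3.2601%.

-3.26%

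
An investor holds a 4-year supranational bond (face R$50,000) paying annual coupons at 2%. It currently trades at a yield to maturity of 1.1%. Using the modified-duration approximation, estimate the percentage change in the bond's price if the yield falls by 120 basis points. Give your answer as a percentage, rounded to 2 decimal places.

Periodic yield y = 0.011. Modified duration first:
  t   CF        PV=CF/(1+0.011)^t    t·PV
  1     1,000.00       989.1197       989.1197
  2     1,000.00       978.3577     1,956.7155
  3     1,000.00       967.7129     2,903.1387
  4    51,000.00    48,816.3781   195,265.5122
  Σ                 51,751.5684   201,114.4861
P = 51,751.5684; D_Mac = 3.88615 yrs; D_mod = 3.88615/(1+0.011) = 3.84387 yrs.
ΔP/P ≈ -D_mod · Δy = -3.84387 × (-0.012) = +0.046126 = +4.6126%.

+4.61%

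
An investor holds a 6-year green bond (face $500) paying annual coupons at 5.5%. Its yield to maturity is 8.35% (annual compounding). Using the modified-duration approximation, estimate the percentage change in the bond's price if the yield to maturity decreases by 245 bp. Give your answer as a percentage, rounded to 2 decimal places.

Periodic yield y = 0.0835. Modified duration first:
  t   CF        PV=CF/(1+0.0835)^t    t·PV
  1        27.50        25.3807        25.3807
  2        27.50        23.4247        46.8495
  3        27.50        21.6195        64.8585
  4        27.50        19.9534        79.8136
  5        27.50        18.4157        92.0785
  6       527.50       326.0235     1,956.1413
  Σ                    434.8176     2,265.1221
P = 434.8176; D_Mac = 5.20936 yrs; D_mod = 5.20936/(1+0.0835) = 4.80790 yrs.
ΔP/P ≈ -D_mod · Δy = -4.80790 × (-0.0245) = +0.117794 = +11.7794%.

+11.78%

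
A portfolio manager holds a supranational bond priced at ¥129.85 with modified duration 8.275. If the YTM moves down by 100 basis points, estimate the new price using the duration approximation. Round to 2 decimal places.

Duration approximation: ΔP/P ≈ -D_mod · Δy = -8.275 × (-0.01) = +0.082750.
New price ≈ 129.85 × (1 + 0.082750) = 140.5950875.

¥140.60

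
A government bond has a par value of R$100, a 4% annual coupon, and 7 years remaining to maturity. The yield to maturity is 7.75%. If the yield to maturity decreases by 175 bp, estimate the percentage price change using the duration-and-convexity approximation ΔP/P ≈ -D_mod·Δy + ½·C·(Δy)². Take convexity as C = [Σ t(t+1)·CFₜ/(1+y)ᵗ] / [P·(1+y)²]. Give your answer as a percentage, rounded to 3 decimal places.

With y = 0.0775:
  t   CF        PV=CF/(1+0.0775)^t    t·PV        t(t+1)·PV
  1         4.00         3.7123         3.7123           7.4246
  2         4.00         3.4453         6.8906          20.6717
  3         4.00         3.1975         9.5924          38.3698
  4         4.00         2.9675        11.8700          59.3500
  5         4.00         2.7541        13.7703          82.6218
  6         4.00         2.5560        15.3358         107.3509
  7       104.00        61.6755       431.7282       3,453.8257
  Σ                     80.3081       492.8997       3,769.6145
P = 80.3081; D_Mac = 6.13761 yrs; D_mod = 5.69616 yrs; C = 40.42995.
Duration effect: -5.69616 × (-0.0175) = +0.099683
Convexity effect: 0.5 × 40.42995 × (-0.0175)² = +0.0061908
ΔP/P ≈ +0.099683 + 0.0061908 = +0.105874 = +10.5874%.

+10.587%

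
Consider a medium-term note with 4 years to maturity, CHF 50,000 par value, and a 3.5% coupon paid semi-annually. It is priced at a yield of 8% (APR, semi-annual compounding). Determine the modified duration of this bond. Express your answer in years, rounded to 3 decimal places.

3.599 years

Periodic yield y = 0.04. First find Macaulay duration:
  t   CF        PV=CF/(1+0.04)^t    t·PV
  1       875.00       841.3462       841.3462
  2       875.00       808.9867     1,617.9734
  3       875.00       777.8718     2,333.6154
  4       875.00       747.9537     2,991.8147
  5       875.00       719.1862     3,595.9311
  6       875.00       691.5252     4,149.1513
  7       875.00       664.9281     4,654.4966
  8    50,875.00    37,173.8642   297,390.9134
  Σ                 42,425.6620   317,575.2420
P = 42,425.6620; Macaulay duration = 317,575.2420 / 42,425.6620 = 7.48545 half-year periods = 3.74273 years.
Modified duration = D_Mac / (1 + y) = 3.74273 / 1.04 = 3.59877 years.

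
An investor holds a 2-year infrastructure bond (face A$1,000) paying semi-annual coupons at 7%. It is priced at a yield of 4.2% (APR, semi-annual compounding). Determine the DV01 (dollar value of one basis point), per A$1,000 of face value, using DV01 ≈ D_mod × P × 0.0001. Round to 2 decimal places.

A$0.20

Periodic yield y = 0.021.
  t   CF        PV=CF/(1+0.021)^t    t·PV
  1        35.00        34.2801        34.2801
  2        35.00        33.5750        67.1501
  3        35.00        32.8845        98.6534
  4     1,035.00       952.4395     3,809.7579
  Σ                  1,053.1791     4,009.8415
P = 1,053.1791; D_Mac = 3.80737 half-year periods = 1.90368 yrs; D_mod = 1.86453 yrs.
DV01 ≈ 1.86453 × 1,053.1791 × 0.0001 = 0.196368.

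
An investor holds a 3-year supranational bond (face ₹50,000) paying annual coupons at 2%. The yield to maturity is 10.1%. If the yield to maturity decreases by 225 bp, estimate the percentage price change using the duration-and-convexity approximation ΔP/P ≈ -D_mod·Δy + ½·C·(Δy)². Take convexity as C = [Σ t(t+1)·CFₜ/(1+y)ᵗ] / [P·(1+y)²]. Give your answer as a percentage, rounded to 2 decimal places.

+6.24%

With y = 0.101:
  t   CF        PV=CF/(1+0.101)^t    t·PV        t(t+1)·PV
  1     1,000.00       908.2652       908.2652       1,816.5304
  2     1,000.00       824.9457     1,649.8914       4,949.6742
  3    51,000.00    38,212.7435   114,638.2305     458,552.9220
  Σ                 39,945.9544   117,196.3871     465,319.1266
P = 39,945.9544; D_Mac = 2.93387 yrs; D_mod = 2.66474 yrs; C = 9.60956.
Duration effect: -2.66474 × (-0.0225) = +0.059957
Convexity effect: 0.5 × 9.60956 × (-0.0225)² = +0.0024324
ΔP/P ≈ +0.059957 + 0.0024324 = +0.062389 = +6.2389%.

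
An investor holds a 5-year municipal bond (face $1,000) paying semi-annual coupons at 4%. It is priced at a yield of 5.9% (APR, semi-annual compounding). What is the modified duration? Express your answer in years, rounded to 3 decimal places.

Periodic yield y = 0.0295. First find Macaulay duration:
  t   CF        PV=CF/(1+0.0295)^t    t·PV
  1        20.00        19.4269        19.4269
  2        20.00        18.8702        37.7405
  3        20.00        18.3295        54.9885
  4        20.00        17.8043        71.2171
  5        20.00        17.2941        86.4706
  6        20.00        16.7986       100.7913
  7        20.00        16.3172       114.2204
  8        20.00        15.8496       126.7971
  9        20.00        15.3955       138.5592
  10    1,020.00       762.6700     7,626.7000
  Σ                    918.7559     8,376.9115
P = 918.7559; Macaulay duration = 8,376.9115 / 918.7559 = 9.11767 half-year periods = 4.55883 years.
Modified duration = D_Mac / (1 + y) = 4.55883 / 1.0295 = 4.42820 years.

4.428 years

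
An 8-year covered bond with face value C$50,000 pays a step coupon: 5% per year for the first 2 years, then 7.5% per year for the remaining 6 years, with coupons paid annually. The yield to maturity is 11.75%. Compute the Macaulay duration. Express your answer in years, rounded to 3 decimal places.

Periodic yield y = 0.1175. Discount each cash flow and weight by its year:
  t   CF        PV=CF/(1+0.1175)^t    t·PV
  1     2,500.00     2,237.1365     2,237.1365
  2     2,500.00     2,001.9118     4,003.8237
  3     3,750.00     2,687.1300     8,061.3899
  4     3,750.00     2,404.5906     9,618.3623
  5     3,750.00     2,151.7589    10,758.7945
  6     3,750.00     1,925.5113    11,553.0679
  7     3,750.00     1,723.0526    12,061.3685
  8    53,750.00    22,100.3023   176,802.4184
  Σ                 37,231.3940   235,096.3616
Price P = Σ PV = 37,231.3940.
Macaulay duration = Σ(t·PV) / P = 235,096.3616 / 37,231.3940 = 6.31447 years.

6.314 years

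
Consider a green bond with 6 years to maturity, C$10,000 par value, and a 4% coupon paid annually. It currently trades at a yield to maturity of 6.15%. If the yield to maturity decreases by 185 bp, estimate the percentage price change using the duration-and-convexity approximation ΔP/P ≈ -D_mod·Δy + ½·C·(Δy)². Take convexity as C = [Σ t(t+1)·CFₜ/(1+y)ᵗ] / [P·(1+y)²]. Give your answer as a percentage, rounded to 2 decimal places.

+9.99%

With y = 0.0615:
  t   CF        PV=CF/(1+0.0615)^t    t·PV        t(t+1)·PV
  1       400.00       376.8252       376.8252         753.6505
  2       400.00       354.9932       709.9863       2,129.9590
  3       400.00       334.4260     1,003.2779       4,013.1116
  4       400.00       315.0504     1,260.2015       6,301.0074
  5       400.00       296.7973     1,483.9867       8,903.9201
  6    10,400.00     7,269.6474    43,617.8846     305,325.1919
  Σ                  8,947.7395    48,452.1622     327,426.8405
P = 8,947.7395; D_Mac = 5.41502 yrs; D_mod = 5.10129 yrs; C = 32.47588.
Duration effect: -5.10129 × (-0.0185) = +0.094374
Convexity effect: 0.5 × 32.47588 × (-0.0185)² = +0.0055574
ΔP/P ≈ +0.094374 + 0.0055574 = +0.099931 = +9.9931%.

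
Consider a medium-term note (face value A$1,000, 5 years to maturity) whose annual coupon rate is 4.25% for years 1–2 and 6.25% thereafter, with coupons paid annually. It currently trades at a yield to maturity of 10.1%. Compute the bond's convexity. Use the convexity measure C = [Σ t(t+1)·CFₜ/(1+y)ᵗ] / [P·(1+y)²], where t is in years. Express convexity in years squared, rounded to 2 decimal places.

21.54

With y = 0.101:
  t   CF        PV=CF/(1+0.101)^t    t·PV        t(t+1)·PV
  1        42.50        38.6013        38.6013          77.2025
  2        42.50        35.0602        70.1204         210.3612
  3        62.50        46.8293       140.4880         561.9521
  4        62.50        42.5335       170.1339         850.6693
  5     1,062.50       656.7383     3,283.6915      19,702.1490
  Σ                    819.7626     3,703.0350      21,402.3340
P = 819.7626.
Convexity = Σ t(t+1)·PV / [P·(1+y)²] = 21,402.3340 / (819.7626 × 1.212201) = 21.53766.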